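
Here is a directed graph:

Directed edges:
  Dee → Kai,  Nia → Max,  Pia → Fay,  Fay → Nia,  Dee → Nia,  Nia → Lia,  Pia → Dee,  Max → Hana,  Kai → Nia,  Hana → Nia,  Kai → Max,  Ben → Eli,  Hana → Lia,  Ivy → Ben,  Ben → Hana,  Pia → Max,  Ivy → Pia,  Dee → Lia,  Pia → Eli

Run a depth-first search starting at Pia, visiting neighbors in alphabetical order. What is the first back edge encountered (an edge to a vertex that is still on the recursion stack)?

DFS from Pia (visiting neighbors in alphabetical order); mark gray on enter, black on exit:
Pia gray
  Dee gray
    Kai gray
      Max gray
        Hana gray
          Lia gray
          Lia black
          Nia gray
            Nia→Lia: Lia black — skip
            Nia→Max: Max is gray → back edge
First back edge: Nia → Max.

Nia→Max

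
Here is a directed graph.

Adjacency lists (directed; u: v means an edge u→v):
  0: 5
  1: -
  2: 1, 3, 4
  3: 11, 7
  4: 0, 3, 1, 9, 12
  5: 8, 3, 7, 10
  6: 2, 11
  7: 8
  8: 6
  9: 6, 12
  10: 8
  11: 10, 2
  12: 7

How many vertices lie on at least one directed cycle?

A vertex is on a directed cycle iff it belongs to a strongly connected component of size ≥ 2 (or has a self-loop).
The vertices on cycles are {0, 2, 3, 4, 5, 6, 7, 8, 9, 10, 11, 12} — 12 in total.

12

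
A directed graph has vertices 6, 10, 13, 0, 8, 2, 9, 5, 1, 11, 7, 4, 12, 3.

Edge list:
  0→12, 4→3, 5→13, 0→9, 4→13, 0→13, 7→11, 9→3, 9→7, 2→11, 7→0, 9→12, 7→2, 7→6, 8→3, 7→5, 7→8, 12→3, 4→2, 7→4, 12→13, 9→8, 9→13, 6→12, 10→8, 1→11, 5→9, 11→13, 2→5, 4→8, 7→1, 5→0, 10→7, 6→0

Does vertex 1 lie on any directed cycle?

1 lies on a cycle iff there is a path from 1 back to itself.
Exploring from 1, it never reaches itself; equivalently, its strongly connected component is a singleton.

No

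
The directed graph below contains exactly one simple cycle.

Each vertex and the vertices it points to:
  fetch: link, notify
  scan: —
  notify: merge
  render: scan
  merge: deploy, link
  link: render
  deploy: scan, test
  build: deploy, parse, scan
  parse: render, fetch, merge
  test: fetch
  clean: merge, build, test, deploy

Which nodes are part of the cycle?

test, fetch, merge, deploy, notify

DFS with gray/black marking from test:
test gray
  fetch gray
    link gray
      render gray
        scan gray
        scan black
      render black
    link black
    notify gray
      merge gray
        deploy gray
          deploy→scan: scan black — skip
          deploy→test: test is gray → back edge
Back edge closes the cycle test → fetch → notify → merge → deploy → test; its vertices are {test, fetch, merge, deploy, notify}.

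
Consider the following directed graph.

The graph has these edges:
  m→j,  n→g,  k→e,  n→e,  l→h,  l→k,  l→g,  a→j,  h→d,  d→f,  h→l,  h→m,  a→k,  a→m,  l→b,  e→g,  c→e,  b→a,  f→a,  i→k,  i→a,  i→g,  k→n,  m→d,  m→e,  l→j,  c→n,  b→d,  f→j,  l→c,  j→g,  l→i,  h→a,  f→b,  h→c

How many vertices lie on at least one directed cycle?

7

A vertex is on a directed cycle iff it belongs to a strongly connected component of size ≥ 2 (or has a self-loop).
The vertices on cycles are {a, b, d, f, h, l, m} — 7 in total.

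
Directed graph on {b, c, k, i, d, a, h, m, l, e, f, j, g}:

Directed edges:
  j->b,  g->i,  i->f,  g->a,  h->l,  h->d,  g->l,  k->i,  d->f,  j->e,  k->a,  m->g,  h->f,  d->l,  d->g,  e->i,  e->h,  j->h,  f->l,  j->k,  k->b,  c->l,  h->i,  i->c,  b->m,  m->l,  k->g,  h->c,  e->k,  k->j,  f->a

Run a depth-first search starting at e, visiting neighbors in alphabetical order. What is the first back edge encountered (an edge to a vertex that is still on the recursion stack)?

j→e

DFS from e (visiting neighbors in alphabetical order); mark gray on enter, black on exit:
e gray
  h gray
    c gray
      l gray
      l black
    c black
    d gray
      f gray
        a gray
        a black
        f→l: l black — skip
      f black
      g gray
        g→a: a black — skip
        i gray
          i→c: c black — skip
          i→f: f black — skip
        i black
        g→l: l black — skip
      g black
      d→l: l black — skip
    d black
    h→f: f black — skip
    h→i: i black — skip
    h→l: l black — skip
  h black
  e→i: i black — skip
  k gray
    k→a: a black — skip
    b gray
      m gray
        m→g: g black — skip
        m→l: l black — skip
      m black
    b black
    k→g: g black — skip
    k→i: i black — skip
    j gray
      j→b: b black — skip
      j→e: e is gray → back edge
First back edge: j → e.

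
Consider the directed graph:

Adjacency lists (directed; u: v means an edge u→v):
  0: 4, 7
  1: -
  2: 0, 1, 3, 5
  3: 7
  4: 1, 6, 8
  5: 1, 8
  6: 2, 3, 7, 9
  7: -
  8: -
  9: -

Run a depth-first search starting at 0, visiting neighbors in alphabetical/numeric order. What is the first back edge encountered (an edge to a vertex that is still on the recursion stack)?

DFS from 0 (visiting neighbors in alphabetical/numeric order); mark gray on enter, black on exit:
0 gray
  4 gray
    1 gray
    1 black
    6 gray
      2 gray
        2→0: 0 is gray → back edge
First back edge: 2 → 0.

2->0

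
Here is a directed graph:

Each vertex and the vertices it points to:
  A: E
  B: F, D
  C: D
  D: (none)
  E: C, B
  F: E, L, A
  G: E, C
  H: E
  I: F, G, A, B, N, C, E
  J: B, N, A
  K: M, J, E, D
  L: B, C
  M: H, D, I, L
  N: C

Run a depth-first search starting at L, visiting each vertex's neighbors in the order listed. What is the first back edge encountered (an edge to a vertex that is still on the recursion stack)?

DFS from L (visiting each vertex's neighbors in the order listed); mark gray on enter, black on exit:
L gray
  B gray
    F gray
      E gray
        C gray
          D gray
          D black
        C black
        E→B: B is gray → back edge
First back edge: E → B.

E->B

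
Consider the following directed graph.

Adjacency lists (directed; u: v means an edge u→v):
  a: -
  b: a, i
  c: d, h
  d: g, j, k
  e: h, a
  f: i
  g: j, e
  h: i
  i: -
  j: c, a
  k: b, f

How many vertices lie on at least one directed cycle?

A vertex is on a directed cycle iff it belongs to a strongly connected component of size ≥ 2 (or has a self-loop).
The vertices on cycles are {c, d, g, j} — 4 in total.

4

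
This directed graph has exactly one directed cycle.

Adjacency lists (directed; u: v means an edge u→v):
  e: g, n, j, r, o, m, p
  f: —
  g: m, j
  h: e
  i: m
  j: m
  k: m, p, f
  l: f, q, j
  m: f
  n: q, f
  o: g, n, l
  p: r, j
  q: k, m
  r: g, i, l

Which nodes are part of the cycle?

DFS with gray/black marking from p:
p gray
  r gray
    g gray
      m gray
        f gray
        f black
      m black
      j gray
        j→m: m black — skip
      j black
    g black
    i gray
      i→m: m black — skip
    i black
    l gray
      l→f: f black — skip
      q gray
        k gray
          k→m: m black — skip
          k→p: p is gray → back edge
Back edge closes the cycle p → r → l → q → k → p; its vertices are {k, l, p, q, r}.

k, l, p, q, r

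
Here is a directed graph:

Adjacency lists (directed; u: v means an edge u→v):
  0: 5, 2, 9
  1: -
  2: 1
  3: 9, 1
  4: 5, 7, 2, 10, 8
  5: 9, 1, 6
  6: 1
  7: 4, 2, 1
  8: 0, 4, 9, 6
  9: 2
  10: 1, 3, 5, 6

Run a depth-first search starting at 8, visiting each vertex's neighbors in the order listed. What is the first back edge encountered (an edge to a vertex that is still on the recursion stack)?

DFS from 8 (visiting each vertex's neighbors in the order listed); mark gray on enter, black on exit:
8 gray
  0 gray
    5 gray
      9 gray
        2 gray
          1 gray
          1 black
        2 black
      9 black
      5→1: 1 black — skip
      6 gray
        6→1: 1 black — skip
      6 black
    5 black
    0→2: 2 black — skip
    0→9: 9 black — skip
  0 black
  4 gray
    4→5: 5 black — skip
    7 gray
      7→4: 4 is gray → back edge
First back edge: 7 → 4.

7→4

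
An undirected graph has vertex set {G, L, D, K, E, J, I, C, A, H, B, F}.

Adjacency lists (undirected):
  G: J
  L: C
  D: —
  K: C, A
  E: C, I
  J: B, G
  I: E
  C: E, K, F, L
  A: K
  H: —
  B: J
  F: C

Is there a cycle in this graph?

DFS, tracking each vertex's parent; an edge to a visited non-parent vertex closes a cycle.
Start from E:
visit E (parent –)
  visit C (parent E)
    C–E: parent, skip
    visit K (parent C)
      K–C: parent, skip
      visit A (parent K)
        A–K: parent, skip
    visit F (parent C)
      F–C: parent, skip
    visit L (parent C)
      L–C: parent, skip
  visit I (parent E)
    I–E: parent, skip
visit G (parent –)
  visit J (parent G)
    visit B (parent J)
      B–J: parent, skip
    J–G: parent, skip
visit D (parent –)
visit H (parent –)
No non-parent visited neighbor found — the graph is a forest.

No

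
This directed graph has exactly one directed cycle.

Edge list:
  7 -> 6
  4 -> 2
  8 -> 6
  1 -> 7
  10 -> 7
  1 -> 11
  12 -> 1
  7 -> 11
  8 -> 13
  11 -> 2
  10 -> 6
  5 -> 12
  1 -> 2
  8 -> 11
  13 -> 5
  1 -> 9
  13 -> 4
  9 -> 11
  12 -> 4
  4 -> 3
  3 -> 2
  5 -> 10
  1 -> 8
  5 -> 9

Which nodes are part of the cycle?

1, 5, 8, 12, 13

DFS with gray/black marking from 5:
5 gray
  10 gray
    7 gray
      11 gray
        2 gray
        2 black
      11 black
      6 gray
      6 black
    7 black
    10→6: 6 black — skip
  10 black
  12 gray
    1 gray
      9 gray
        9→11: 11 black — skip
      9 black
      1→2: 2 black — skip
      1→7: 7 black — skip
      8 gray
        8→11: 11 black — skip
        13 gray
          13→5: 5 is gray → back edge
Back edge closes the cycle 5 → 12 → 1 → 8 → 13 → 5; its vertices are {1, 5, 8, 12, 13}.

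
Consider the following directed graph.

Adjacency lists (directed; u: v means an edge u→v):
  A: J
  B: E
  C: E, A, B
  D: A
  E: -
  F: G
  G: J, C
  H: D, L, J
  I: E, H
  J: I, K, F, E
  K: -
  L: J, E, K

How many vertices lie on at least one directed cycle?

9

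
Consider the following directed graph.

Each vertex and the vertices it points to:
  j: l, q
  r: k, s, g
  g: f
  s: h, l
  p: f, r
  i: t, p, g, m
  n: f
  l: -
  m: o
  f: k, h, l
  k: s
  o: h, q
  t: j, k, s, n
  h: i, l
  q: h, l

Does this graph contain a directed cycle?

DFS with white/gray/black marking, starting from i:
i gray
  t gray
    j gray
      l gray
      l black
      q gray
        h gray
          h→i: i is gray → back edge
Back edge found, so a cycle exists: i → t → j → q → h → i.

Yes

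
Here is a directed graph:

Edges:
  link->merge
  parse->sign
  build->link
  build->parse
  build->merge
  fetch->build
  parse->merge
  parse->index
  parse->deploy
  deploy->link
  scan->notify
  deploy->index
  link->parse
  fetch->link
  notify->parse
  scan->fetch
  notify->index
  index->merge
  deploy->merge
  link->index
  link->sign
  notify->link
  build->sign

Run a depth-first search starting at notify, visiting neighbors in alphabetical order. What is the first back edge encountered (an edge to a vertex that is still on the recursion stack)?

DFS from notify (visiting neighbors in alphabetical order); mark gray on enter, black on exit:
notify gray
  index gray
    merge gray
    merge black
  index black
  link gray
    link→index: index black — skip
    link→merge: merge black — skip
    parse gray
      deploy gray
        deploy→index: index black — skip
        deploy→link: link is gray → back edge
First back edge: deploy → link.

deploy→link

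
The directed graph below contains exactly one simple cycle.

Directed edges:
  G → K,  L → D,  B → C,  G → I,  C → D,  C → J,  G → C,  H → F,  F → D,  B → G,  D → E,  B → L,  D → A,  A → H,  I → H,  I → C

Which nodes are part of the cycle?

A, D, F, H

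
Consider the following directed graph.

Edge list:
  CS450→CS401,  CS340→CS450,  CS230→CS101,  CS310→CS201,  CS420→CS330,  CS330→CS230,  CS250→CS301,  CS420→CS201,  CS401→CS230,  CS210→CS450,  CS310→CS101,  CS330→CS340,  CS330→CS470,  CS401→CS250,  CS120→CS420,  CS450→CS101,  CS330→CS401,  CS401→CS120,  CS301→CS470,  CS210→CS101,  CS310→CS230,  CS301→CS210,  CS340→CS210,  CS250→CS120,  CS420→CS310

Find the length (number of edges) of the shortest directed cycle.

For each vertex v, BFS finds the shortest path from v back to v.
The shortest such closed walk is CS401 → CS120 → CS420 → CS330 → CS401, length 4.

4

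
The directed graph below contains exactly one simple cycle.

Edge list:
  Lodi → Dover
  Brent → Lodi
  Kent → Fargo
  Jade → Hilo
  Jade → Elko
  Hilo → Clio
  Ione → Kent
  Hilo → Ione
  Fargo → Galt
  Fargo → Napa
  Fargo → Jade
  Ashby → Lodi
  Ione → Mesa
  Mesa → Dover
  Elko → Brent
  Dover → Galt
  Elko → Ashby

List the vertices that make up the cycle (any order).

Hilo, Ione, Jade, Kent, Fargo

DFS with gray/black marking from Jade:
Jade gray
  Hilo gray
    Clio gray
    Clio black
    Ione gray
      Kent gray
        Fargo gray
          Galt gray
          Galt black
          Fargo→Jade: Jade is gray → back edge
Back edge closes the cycle Jade → Hilo → Ione → Kent → Fargo → Jade; its vertices are {Hilo, Ione, Jade, Kent, Fargo}.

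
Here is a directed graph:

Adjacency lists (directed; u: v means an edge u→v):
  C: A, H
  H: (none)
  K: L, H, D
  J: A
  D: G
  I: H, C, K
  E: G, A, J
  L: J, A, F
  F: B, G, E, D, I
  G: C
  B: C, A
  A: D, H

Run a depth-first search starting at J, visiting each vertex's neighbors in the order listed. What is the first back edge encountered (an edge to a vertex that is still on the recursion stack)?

C->A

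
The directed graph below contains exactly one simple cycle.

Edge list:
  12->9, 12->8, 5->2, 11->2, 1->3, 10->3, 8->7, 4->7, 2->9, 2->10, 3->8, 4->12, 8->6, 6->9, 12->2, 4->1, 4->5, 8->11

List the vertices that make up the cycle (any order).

2, 3, 8, 10, 11

DFS with gray/black marking from 8:
8 gray
  7 gray
  7 black
  11 gray
    2 gray
      10 gray
        3 gray
          3→8: 8 is gray → back edge
Back edge closes the cycle 8 → 11 → 2 → 10 → 3 → 8; its vertices are {2, 3, 8, 10, 11}.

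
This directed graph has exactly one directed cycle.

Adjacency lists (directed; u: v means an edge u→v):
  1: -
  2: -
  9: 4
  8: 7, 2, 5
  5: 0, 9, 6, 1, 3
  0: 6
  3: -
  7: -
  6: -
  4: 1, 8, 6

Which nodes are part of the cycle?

DFS with gray/black marking from 8:
8 gray
  7 gray
  7 black
  2 gray
  2 black
  5 gray
    0 gray
      6 gray
      6 black
    0 black
    9 gray
      4 gray
        1 gray
        1 black
        4→8: 8 is gray → back edge
Back edge closes the cycle 8 → 5 → 9 → 4 → 8; its vertices are {4, 5, 8, 9}.

4, 5, 8, 9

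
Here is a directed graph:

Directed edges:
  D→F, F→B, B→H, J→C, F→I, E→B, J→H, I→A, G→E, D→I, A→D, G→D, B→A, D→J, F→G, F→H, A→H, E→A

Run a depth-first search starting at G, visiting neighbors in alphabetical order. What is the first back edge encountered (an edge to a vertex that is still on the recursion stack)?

A->D

DFS from G (visiting neighbors in alphabetical order); mark gray on enter, black on exit:
G gray
  D gray
    F gray
      B gray
        A gray
          A→D: D is gray → back edge
First back edge: A → D.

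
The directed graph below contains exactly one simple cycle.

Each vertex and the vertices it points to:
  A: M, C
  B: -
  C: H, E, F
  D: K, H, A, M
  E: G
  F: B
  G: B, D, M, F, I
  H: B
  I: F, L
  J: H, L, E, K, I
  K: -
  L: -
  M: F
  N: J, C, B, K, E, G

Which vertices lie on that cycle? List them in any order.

A, C, D, E, G

DFS with gray/black marking from G:
G gray
  B gray
  B black
  D gray
    K gray
    K black
    H gray
      H→B: B black — skip
    H black
    A gray
      M gray
        F gray
          F→B: B black — skip
        F black
      M black
      C gray
        C→H: H black — skip
        E gray
          E→G: G is gray → back edge
Back edge closes the cycle G → D → A → C → E → G; its vertices are {A, C, D, E, G}.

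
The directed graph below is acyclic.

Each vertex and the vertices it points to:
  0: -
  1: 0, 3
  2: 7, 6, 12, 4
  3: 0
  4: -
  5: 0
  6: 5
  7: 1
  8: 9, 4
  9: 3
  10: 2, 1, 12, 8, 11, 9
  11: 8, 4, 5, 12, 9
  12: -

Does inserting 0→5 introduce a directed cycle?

Yes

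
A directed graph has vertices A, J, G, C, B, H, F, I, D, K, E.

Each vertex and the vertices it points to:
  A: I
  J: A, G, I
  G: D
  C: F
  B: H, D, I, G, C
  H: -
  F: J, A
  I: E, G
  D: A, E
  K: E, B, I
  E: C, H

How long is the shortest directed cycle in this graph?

4

For each vertex v, BFS finds the shortest path from v back to v.
The shortest such closed walk is D → A → I → G → D, length 4.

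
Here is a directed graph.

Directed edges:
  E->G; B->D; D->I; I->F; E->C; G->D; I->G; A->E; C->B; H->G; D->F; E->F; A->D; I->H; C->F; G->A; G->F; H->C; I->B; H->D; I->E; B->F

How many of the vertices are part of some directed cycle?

8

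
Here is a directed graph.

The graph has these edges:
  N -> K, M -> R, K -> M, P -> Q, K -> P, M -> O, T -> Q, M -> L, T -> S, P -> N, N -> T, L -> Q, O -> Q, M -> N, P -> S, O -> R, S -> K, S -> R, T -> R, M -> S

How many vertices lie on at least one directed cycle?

6

A vertex is on a directed cycle iff it belongs to a strongly connected component of size ≥ 2 (or has a self-loop).
The vertices on cycles are {K, M, N, P, S, T} — 6 in total.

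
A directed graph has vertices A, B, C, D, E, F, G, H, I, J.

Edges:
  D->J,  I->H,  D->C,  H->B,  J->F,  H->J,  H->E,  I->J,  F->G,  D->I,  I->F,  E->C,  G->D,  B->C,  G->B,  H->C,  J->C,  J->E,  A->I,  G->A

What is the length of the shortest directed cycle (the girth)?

4

For each vertex v, BFS finds the shortest path from v back to v.
The shortest such closed walk is F → G → A → I → F, length 4.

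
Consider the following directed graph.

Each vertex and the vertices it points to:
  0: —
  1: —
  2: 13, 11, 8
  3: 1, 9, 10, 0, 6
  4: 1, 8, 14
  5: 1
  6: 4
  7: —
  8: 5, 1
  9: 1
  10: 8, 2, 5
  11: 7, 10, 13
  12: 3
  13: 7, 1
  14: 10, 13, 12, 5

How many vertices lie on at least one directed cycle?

8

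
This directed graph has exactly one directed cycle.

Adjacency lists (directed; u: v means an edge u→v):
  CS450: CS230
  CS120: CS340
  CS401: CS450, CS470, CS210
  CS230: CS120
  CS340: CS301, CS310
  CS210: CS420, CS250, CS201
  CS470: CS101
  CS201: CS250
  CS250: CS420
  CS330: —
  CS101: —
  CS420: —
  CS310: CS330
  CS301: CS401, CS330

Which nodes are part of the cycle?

DFS with gray/black marking from CS401:
CS401 gray
  CS450 gray
    CS230 gray
      CS120 gray
        CS340 gray
          CS301 gray
            CS301→CS401: CS401 is gray → back edge
Back edge closes the cycle CS401 → CS450 → CS230 → CS120 → CS340 → CS301 → CS401; its vertices are {CS120, CS230, CS301, CS340, CS401, CS450}.

CS120, CS230, CS301, CS340, CS401, CS450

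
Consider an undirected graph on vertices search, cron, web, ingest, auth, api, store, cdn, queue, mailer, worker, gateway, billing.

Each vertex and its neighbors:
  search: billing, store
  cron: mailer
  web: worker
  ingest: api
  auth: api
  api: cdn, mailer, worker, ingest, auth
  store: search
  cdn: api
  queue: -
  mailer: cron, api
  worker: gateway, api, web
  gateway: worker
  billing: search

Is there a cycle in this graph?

DFS, tracking each vertex's parent; an edge to a visited non-parent vertex closes a cycle.
Start from billing:
visit billing (parent –)
  visit search (parent billing)
    search–billing: parent, skip
    visit store (parent search)
      store–search: parent, skip
visit cron (parent –)
  visit mailer (parent cron)
    mailer–cron: parent, skip
    visit api (parent mailer)
      visit cdn (parent api)
        cdn–api: parent, skip
      api–mailer: parent, skip
      visit worker (parent api)
        visit gateway (parent worker)
          gateway–worker: parent, skip
        worker–api: parent, skip
        visit web (parent worker)
          web–worker: parent, skip
      visit ingest (parent api)
        ingest–api: parent, skip
      visit auth (parent api)
        auth–api: parent, skip
visit queue (parent –)
No non-parent visited neighbor found — the graph is a forest.

No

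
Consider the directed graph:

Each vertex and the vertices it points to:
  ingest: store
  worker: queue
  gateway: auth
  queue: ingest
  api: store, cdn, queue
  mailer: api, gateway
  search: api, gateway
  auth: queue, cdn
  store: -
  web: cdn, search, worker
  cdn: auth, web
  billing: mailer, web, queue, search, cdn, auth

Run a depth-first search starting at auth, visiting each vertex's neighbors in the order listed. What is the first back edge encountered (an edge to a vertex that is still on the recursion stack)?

cdn->auth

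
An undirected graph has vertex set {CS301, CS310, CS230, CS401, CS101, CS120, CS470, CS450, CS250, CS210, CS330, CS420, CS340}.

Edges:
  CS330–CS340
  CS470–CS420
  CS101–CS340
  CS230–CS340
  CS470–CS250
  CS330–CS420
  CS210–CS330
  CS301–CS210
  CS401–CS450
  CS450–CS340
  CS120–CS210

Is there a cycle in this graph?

No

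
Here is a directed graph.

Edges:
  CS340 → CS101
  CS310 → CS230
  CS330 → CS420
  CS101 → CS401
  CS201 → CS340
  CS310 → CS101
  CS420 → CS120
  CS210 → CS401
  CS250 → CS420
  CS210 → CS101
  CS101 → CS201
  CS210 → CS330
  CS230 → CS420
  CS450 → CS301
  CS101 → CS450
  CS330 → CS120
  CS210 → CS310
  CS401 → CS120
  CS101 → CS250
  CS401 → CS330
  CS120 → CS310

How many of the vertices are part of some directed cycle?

10

A vertex is on a directed cycle iff it belongs to a strongly connected component of size ≥ 2 (or has a self-loop).
The vertices on cycles are {CS101, CS120, CS201, CS230, CS250, CS310, CS330, CS340, CS401, CS420} — 10 in total.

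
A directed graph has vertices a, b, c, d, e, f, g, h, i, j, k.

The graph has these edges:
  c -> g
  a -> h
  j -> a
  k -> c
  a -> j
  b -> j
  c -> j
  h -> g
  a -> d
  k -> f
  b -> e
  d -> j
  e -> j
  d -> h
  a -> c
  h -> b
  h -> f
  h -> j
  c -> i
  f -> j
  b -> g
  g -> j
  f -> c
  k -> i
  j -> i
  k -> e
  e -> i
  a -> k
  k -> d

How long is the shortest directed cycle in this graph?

2

For each vertex v, BFS finds the shortest path from v back to v.
The shortest such closed walk is a → j → a, length 2.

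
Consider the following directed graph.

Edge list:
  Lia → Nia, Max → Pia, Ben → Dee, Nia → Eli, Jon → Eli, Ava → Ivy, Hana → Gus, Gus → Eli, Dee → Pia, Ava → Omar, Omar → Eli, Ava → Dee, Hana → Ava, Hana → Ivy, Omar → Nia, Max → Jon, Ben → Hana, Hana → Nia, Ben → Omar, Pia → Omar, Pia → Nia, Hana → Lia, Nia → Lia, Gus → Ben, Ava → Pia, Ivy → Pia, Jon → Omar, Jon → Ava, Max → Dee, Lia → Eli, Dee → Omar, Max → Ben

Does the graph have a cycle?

Yes

DFS with white/gray/black marking, starting from Hana:
Hana gray
  Gus gray
    Ben gray
      Dee gray
        Pia gray
          Omar gray
            Eli gray
            Eli black
            Nia gray
              Lia gray
                Lia→Nia: Nia is gray → back edge
Back edge found, so a cycle exists: Nia → Lia → Nia.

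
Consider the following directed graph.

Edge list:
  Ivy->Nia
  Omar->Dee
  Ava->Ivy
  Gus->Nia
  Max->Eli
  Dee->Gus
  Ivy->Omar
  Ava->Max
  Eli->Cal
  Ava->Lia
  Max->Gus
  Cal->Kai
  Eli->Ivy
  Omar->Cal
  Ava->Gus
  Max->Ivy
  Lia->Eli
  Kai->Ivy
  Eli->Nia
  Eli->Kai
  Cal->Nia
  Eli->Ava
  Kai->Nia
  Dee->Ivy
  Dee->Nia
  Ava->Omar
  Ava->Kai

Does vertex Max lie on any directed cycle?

Yes

Max is on a cycle iff Max can reach itself via ≥1 edge.
Max → Eli → Ava → Max — yes.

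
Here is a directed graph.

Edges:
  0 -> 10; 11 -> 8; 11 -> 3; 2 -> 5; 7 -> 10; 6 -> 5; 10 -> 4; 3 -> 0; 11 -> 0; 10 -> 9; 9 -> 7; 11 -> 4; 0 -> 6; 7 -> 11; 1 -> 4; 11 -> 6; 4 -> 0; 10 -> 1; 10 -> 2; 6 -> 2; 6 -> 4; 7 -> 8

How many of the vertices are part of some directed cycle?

9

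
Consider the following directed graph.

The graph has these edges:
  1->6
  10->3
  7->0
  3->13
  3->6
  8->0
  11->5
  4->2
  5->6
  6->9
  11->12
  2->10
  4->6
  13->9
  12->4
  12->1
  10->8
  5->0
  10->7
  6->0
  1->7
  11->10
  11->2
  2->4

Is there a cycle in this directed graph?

DFS with white/gray/black marking, starting from 9:
9 gray
9 black
0 gray
0 black
1 gray
  7 gray
    7→0: 0 black — skip
  7 black
  6 gray
    6→0: 0 black — skip
    6→9: 9 black — skip
  6 black
1 black
2 gray
  4 gray
    4→2: 2 is gray → back edge
Back edge found, so a cycle exists: 2 → 4 → 2.

Yes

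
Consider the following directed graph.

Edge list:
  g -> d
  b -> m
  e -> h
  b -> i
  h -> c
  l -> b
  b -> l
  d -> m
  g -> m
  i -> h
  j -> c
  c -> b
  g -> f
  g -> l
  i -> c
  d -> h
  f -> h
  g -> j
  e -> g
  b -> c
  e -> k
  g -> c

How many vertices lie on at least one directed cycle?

5

A vertex is on a directed cycle iff it belongs to a strongly connected component of size ≥ 2 (or has a self-loop).
The vertices on cycles are {b, c, h, i, l} — 5 in total.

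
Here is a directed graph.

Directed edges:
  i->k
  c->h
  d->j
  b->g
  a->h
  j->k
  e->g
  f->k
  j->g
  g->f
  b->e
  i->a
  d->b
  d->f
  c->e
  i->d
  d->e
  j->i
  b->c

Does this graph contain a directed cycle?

DFS with white/gray/black marking, starting from i:
i gray
  d gray
    e gray
      g gray
        f gray
          k gray
          k black
        f black
      g black
    e black
    j gray
      j→i: i is gray → back edge
Back edge found, so a cycle exists: i → d → j → i.

Yes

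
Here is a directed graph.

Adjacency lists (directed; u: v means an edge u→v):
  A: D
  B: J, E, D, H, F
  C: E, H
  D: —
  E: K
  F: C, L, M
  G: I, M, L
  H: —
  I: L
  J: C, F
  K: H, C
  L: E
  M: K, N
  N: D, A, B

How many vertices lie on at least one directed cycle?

8

A vertex is on a directed cycle iff it belongs to a strongly connected component of size ≥ 2 (or has a self-loop).
The vertices on cycles are {B, C, E, F, J, K, M, N} — 8 in total.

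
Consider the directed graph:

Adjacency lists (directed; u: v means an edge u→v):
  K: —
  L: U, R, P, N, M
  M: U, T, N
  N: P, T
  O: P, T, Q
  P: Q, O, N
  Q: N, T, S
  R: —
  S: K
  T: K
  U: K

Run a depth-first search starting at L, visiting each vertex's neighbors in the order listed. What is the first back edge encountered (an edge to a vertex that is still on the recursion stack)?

DFS from L (visiting each vertex's neighbors in the order listed); mark gray on enter, black on exit:
L gray
  U gray
    K gray
    K black
  U black
  R gray
  R black
  P gray
    Q gray
      N gray
        N→P: P is gray → back edge
First back edge: N → P.

N→P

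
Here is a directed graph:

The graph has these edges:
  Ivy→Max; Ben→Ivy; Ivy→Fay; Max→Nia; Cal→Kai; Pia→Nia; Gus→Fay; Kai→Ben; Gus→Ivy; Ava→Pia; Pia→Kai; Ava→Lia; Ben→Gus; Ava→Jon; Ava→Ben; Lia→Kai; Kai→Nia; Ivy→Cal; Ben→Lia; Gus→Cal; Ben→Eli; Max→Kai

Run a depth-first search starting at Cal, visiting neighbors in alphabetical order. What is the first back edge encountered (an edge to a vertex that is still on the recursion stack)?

Gus→Cal

DFS from Cal (visiting neighbors in alphabetical order); mark gray on enter, black on exit:
Cal gray
  Kai gray
    Ben gray
      Eli gray
      Eli black
      Gus gray
        Gus→Cal: Cal is gray → back edge
First back edge: Gus → Cal.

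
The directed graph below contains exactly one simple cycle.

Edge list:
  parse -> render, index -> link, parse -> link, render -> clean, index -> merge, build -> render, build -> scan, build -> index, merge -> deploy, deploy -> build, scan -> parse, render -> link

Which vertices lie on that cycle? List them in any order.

build, index, merge, deploy

DFS with gray/black marking from build:
build gray
  render gray
    clean gray
    clean black
    link gray
    link black
  render black
  scan gray
    parse gray
      parse→link: link black — skip
      parse→render: render black — skip
    parse black
  scan black
  index gray
    index→link: link black — skip
    merge gray
      deploy gray
        deploy→build: build is gray → back edge
Back edge closes the cycle build → index → merge → deploy → build; its vertices are {build, index, merge, deploy}.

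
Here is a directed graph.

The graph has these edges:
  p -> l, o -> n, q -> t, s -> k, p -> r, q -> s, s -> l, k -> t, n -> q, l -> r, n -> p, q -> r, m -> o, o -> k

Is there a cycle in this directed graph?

DFS with white/gray/black marking, starting from m:
m gray
  o gray
    k gray
      t gray
      t black
    k black
    n gray
      q gray
        q→t: t black — skip
        s gray
          l gray
            r gray
            r black
          l black
          s→k: k black — skip
        s black
        q→r: r black — skip
      q black
      p gray
        p→r: r black — skip
        p→l: l black — skip
      p black
    n black
  o black
m black
Every edge goes to a white or black vertex — no back edge, so the graph is acyclic.

No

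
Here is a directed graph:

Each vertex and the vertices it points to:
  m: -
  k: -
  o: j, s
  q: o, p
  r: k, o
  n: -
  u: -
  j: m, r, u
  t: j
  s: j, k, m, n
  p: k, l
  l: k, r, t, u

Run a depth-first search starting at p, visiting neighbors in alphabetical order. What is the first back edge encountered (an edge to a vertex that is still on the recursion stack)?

DFS from p (visiting neighbors in alphabetical order); mark gray on enter, black on exit:
p gray
  k gray
  k black
  l gray
    l→k: k black — skip
    r gray
      r→k: k black — skip
      o gray
        j gray
          m gray
          m black
          j→r: r is gray → back edge
First back edge: j → r.

j→r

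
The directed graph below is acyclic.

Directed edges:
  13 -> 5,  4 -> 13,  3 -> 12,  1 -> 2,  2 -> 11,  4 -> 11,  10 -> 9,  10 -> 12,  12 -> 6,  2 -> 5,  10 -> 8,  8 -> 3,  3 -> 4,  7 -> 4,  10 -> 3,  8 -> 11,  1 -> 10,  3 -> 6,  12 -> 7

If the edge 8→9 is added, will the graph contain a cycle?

No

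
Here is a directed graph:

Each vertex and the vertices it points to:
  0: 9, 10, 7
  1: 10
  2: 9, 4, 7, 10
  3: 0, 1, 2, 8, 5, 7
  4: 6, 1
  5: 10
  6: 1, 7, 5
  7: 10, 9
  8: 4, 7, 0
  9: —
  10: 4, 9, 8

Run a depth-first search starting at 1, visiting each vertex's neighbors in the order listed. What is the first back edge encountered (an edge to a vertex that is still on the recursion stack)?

DFS from 1 (visiting each vertex's neighbors in the order listed); mark gray on enter, black on exit:
1 gray
  10 gray
    4 gray
      6 gray
        6→1: 1 is gray → back edge
First back edge: 6 → 1.

6->1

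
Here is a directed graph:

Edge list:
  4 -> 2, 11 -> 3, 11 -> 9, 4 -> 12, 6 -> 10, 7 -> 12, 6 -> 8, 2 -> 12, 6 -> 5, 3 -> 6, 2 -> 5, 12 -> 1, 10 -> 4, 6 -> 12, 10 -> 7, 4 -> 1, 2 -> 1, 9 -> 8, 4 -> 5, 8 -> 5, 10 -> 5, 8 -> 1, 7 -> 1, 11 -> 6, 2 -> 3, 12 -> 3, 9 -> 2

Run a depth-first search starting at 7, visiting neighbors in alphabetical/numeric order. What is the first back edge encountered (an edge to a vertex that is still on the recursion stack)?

2->3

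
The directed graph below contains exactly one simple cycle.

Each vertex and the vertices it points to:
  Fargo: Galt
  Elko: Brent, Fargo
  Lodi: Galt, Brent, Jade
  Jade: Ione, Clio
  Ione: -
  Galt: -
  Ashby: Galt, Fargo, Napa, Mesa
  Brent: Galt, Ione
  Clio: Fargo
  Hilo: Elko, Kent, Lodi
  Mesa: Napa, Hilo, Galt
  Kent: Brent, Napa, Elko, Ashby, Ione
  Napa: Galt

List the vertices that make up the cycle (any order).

DFS with gray/black marking from Hilo:
Hilo gray
  Elko gray
    Brent gray
      Galt gray
      Galt black
      Ione gray
      Ione black
    Brent black
    Fargo gray
      Fargo→Galt: Galt black — skip
    Fargo black
  Elko black
  Kent gray
    Kent→Brent: Brent black — skip
    Napa gray
      Napa→Galt: Galt black — skip
    Napa black
    Kent→Elko: Elko black — skip
    Ashby gray
      Ashby→Galt: Galt black — skip
      Ashby→Fargo: Fargo black — skip
      Ashby→Napa: Napa black — skip
      Mesa gray
        Mesa→Napa: Napa black — skip
        Mesa→Hilo: Hilo is gray → back edge
Back edge closes the cycle Hilo → Kent → Ashby → Mesa → Hilo; its vertices are {Hilo, Kent, Mesa, Ashby}.

Hilo, Kent, Mesa, Ashby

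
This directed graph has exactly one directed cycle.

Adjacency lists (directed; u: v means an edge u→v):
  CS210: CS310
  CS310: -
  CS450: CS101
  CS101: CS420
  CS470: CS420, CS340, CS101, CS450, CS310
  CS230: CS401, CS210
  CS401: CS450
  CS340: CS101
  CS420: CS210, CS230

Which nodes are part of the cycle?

CS101, CS230, CS401, CS420, CS450

DFS with gray/black marking from CS420:
CS420 gray
  CS210 gray
    CS310 gray
    CS310 black
  CS210 black
  CS230 gray
    CS401 gray
      CS450 gray
        CS101 gray
          CS101→CS420: CS420 is gray → back edge
Back edge closes the cycle CS420 → CS230 → CS401 → CS450 → CS101 → CS420; its vertices are {CS101, CS230, CS401, CS420, CS450}.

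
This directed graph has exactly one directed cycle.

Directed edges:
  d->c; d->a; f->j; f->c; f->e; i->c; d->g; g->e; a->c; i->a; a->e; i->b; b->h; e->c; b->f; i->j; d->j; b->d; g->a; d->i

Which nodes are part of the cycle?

DFS with gray/black marking from b:
b gray
  d gray
    i gray
      i→b: b is gray → back edge
Back edge closes the cycle b → d → i → b; its vertices are {b, d, i}.

b, d, i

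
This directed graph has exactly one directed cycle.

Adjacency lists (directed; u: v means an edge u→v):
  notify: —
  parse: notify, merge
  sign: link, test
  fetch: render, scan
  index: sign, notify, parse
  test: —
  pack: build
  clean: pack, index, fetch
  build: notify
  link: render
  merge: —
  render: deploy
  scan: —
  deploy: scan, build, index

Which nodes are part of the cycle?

DFS with gray/black marking from index:
index gray
  sign gray
    link gray
      render gray
        deploy gray
          scan gray
          scan black
          build gray
            notify gray
            notify black
          build black
          deploy→index: index is gray → back edge
Back edge closes the cycle index → sign → link → render → deploy → index; its vertices are {link, sign, index, deploy, render}.

link, sign, index, deploy, render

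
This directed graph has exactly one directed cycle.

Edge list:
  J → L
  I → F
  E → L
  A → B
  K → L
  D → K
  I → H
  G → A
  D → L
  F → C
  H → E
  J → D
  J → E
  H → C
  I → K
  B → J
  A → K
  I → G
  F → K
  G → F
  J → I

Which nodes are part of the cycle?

A, B, G, I, J

DFS with gray/black marking from J:
J gray
  L gray
  L black
  D gray
    D→L: L black — skip
    K gray
      K→L: L black — skip
    K black
  D black
  I gray
    H gray
      E gray
        E→L: L black — skip
      E black
      C gray
      C black
    H black
    G gray
      F gray
        F→K: K black — skip
        F→C: C black — skip
      F black
      A gray
        B gray
          B→J: J is gray → back edge
Back edge closes the cycle J → I → G → A → B → J; its vertices are {A, B, G, I, J}.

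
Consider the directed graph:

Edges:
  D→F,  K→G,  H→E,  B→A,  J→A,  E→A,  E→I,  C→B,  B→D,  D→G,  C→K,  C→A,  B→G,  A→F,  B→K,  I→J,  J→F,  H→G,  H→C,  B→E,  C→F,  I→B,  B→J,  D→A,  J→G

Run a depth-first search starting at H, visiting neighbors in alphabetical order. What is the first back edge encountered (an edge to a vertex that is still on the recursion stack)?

I->B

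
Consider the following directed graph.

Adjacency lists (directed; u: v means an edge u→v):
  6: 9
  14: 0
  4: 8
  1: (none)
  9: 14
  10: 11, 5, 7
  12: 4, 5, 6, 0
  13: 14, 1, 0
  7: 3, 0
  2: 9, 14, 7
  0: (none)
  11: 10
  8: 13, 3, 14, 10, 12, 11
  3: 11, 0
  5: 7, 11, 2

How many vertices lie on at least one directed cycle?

9

A vertex is on a directed cycle iff it belongs to a strongly connected component of size ≥ 2 (or has a self-loop).
The vertices on cycles are {2, 3, 4, 5, 7, 8, 10, 11, 12} — 9 in total.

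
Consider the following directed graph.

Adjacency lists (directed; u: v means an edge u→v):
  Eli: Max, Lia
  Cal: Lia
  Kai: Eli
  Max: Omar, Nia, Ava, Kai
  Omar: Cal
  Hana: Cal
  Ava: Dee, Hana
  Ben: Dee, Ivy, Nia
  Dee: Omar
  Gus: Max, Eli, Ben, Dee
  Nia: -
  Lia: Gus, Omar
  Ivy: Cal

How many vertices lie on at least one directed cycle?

A vertex is on a directed cycle iff it belongs to a strongly connected component of size ≥ 2 (or has a self-loop).
The vertices on cycles are {Ava, Ben, Cal, Dee, Eli, Gus, Ivy, Kai, Lia, Max, Hana, Omar} — 12 in total.

12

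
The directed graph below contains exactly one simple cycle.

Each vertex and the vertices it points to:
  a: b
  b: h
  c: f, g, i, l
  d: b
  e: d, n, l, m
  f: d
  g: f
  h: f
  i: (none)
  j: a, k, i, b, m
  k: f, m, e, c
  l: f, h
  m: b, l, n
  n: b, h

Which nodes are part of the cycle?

b, d, f, h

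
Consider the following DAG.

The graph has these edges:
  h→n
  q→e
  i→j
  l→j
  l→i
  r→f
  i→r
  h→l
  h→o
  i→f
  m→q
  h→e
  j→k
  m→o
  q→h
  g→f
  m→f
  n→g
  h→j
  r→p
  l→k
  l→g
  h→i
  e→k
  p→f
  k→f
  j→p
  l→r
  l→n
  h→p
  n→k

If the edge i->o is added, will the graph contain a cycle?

Adding i→o creates a cycle iff o can already reach i.
Explore from o: no path reaches i. The graph stays acyclic.

No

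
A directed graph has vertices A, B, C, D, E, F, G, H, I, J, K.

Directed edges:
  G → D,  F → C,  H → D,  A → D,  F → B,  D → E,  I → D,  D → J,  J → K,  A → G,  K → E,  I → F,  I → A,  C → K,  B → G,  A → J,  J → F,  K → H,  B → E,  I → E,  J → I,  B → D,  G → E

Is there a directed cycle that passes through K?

K is on a cycle iff K can reach itself via ≥1 edge.
K → H → D → J → K — yes.

Yes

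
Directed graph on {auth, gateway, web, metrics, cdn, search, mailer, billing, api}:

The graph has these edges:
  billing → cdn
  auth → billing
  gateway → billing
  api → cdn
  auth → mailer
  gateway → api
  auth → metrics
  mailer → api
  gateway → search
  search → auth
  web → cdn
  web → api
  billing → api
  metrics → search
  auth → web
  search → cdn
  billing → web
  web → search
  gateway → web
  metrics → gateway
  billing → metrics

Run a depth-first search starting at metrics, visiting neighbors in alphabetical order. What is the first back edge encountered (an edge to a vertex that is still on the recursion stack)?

billing→metrics

DFS from metrics (visiting neighbors in alphabetical order); mark gray on enter, black on exit:
metrics gray
  gateway gray
    api gray
      cdn gray
      cdn black
    api black
    billing gray
      billing→api: api black — skip
      billing→cdn: cdn black — skip
      billing→metrics: metrics is gray → back edge
First back edge: billing → metrics.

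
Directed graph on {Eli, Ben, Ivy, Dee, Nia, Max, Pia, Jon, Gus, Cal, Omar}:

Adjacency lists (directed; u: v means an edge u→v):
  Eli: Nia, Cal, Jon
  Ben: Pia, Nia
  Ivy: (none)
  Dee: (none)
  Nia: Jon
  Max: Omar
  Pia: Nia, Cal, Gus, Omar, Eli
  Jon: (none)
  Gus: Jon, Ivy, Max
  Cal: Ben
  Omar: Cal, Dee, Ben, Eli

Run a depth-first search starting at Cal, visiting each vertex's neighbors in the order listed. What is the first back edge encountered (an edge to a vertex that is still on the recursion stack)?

Pia→Cal

DFS from Cal (visiting each vertex's neighbors in the order listed); mark gray on enter, black on exit:
Cal gray
  Ben gray
    Pia gray
      Nia gray
        Jon gray
        Jon black
      Nia black
      Pia→Cal: Cal is gray → back edge
First back edge: Pia → Cal.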